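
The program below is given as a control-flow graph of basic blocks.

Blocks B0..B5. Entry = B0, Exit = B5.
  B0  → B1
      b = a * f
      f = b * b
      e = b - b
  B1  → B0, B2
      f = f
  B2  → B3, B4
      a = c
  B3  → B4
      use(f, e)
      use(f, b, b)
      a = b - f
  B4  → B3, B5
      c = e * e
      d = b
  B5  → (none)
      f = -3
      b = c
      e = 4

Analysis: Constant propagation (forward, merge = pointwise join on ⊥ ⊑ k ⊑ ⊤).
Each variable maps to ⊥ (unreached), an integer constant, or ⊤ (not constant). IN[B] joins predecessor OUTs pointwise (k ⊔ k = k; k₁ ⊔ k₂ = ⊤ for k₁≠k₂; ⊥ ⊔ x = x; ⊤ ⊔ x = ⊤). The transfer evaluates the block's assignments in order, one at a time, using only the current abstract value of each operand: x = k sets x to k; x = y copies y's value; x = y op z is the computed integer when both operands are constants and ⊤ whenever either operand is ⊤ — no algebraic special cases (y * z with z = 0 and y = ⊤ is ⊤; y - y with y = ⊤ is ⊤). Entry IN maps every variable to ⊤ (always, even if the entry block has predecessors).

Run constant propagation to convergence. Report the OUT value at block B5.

Per-block solution:
  B0:   IN=(all ⊤)   OUT=(all ⊤)
  B1:   IN=(all ⊤)   OUT=(all ⊤)
  B2:   IN=(all ⊤)   OUT=(all ⊤)
  B3:   IN=(all ⊤)   OUT=(all ⊤)
  B4:   IN=(all ⊤)   OUT=(all ⊤)
  B5:   IN=(all ⊤)   OUT={e:4, f:-3; rest ⊤}

Merge at B5: IN[B5] = OUT[B4] = {a: ⊤, b: ⊤, c: ⊤, d: ⊤, e: ⊤, f: ⊤}
Applying B5's transfer function to that IN value gives OUT[B5] (row B5 above).

Answer: {a: ⊤, b: ⊤, c: ⊤, d: ⊤, e: 4, f: -3}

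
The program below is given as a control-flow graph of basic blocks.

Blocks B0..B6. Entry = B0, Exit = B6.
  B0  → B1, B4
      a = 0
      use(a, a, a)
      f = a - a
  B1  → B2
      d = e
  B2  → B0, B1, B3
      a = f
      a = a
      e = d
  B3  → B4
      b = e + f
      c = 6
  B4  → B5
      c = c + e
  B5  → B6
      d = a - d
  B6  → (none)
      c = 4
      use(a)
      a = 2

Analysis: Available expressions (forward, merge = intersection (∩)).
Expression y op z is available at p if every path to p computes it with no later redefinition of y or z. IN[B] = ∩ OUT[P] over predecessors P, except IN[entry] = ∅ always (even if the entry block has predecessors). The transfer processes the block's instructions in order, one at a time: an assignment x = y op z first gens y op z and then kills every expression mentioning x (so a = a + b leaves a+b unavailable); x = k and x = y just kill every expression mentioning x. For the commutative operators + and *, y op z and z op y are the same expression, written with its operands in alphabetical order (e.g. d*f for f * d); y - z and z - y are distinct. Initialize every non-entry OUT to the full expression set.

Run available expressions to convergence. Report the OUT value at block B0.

Answer: {a-a}

Derivation:
Per-block solution:
  B0: | IN={} | OUT={a-a}
  B1: | IN={} | OUT={}
  B2: | IN={} | OUT={}
  B3: | IN={} | OUT={e+f}
  B4: | IN={} | OUT={}
  B5: | IN={} | OUT={}
  B6: | IN={} | OUT={}

Merge at B0 (entry node, so the boundary value {} is joined with the incoming edge(s)): IN[B0] = {} ∩ OUT[B2] = {}
Applying B0's transfer function to that IN value gives OUT[B0] (row B0 above).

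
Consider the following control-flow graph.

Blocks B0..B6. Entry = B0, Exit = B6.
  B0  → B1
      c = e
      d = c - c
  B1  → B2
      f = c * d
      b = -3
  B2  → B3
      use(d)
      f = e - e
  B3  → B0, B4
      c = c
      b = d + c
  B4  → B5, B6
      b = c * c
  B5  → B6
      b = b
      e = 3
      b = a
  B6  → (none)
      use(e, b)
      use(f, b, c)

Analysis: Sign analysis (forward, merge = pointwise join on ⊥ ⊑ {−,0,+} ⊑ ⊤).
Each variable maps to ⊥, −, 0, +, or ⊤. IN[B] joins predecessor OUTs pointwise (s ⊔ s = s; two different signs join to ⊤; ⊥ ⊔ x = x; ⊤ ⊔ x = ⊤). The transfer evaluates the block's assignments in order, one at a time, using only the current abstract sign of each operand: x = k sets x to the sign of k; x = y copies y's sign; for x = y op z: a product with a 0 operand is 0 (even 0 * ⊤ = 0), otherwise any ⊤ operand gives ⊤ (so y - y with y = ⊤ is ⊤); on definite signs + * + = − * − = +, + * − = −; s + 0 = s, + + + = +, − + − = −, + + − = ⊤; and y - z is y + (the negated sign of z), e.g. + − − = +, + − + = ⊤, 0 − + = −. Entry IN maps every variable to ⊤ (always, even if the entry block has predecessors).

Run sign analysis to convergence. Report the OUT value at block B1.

Answer: {a: ⊤, b: -, c: ⊤, d: ⊤, e: ⊤, f: ⊤}

Working:
Per-block solution:
  B0: | IN=(all ⊤) | OUT=(all ⊤)
  B1: | IN=(all ⊤) | OUT={b:-; rest ⊤}
  B2: | IN={b:-; rest ⊤} | OUT={b:-; rest ⊤}
  B3: | IN={b:-; rest ⊤} | OUT=(all ⊤)
  B4: | IN=(all ⊤) | OUT=(all ⊤)
  B5: | IN=(all ⊤) | OUT={e:+; rest ⊤}
  B6: | IN=(all ⊤) | OUT=(all ⊤)

Merge at B1: IN[B1] = OUT[B0] = {a: ⊤, b: ⊤, c: ⊤, d: ⊤, e: ⊤, f: ⊤}
Applying B1's transfer function to that IN value gives OUT[B1] (row B1 above).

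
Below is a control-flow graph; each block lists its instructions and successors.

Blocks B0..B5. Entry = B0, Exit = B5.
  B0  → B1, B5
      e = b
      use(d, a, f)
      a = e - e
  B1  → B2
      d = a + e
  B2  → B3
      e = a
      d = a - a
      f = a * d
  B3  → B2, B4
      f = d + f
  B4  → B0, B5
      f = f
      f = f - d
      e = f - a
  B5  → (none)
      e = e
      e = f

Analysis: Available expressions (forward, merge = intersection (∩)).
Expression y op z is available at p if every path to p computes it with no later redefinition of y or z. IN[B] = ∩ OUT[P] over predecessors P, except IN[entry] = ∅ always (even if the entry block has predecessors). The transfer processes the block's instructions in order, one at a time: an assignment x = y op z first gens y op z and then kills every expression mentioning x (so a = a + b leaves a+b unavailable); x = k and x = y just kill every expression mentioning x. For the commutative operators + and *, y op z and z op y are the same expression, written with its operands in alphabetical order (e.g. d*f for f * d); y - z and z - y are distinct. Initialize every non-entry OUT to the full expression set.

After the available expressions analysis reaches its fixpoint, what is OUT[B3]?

Converged values:
  B0: | IN={} | OUT={e-e}
  B1: | IN={e-e} | OUT={a+e, e-e}
  B2: | IN={} | OUT={a*d, a-a}
  B3: | IN={a*d, a-a} | OUT={a*d, a-a}
  B4: | IN={a*d, a-a} | OUT={a*d, a-a, f-a}
  B5: | IN={} | OUT={}

Merge at B3: IN[B3] = OUT[B2] = {a*d, a-a}
Applying B3's transfer function to that IN value gives OUT[B3] (row B3 above).

Answer: {a*d, a-a}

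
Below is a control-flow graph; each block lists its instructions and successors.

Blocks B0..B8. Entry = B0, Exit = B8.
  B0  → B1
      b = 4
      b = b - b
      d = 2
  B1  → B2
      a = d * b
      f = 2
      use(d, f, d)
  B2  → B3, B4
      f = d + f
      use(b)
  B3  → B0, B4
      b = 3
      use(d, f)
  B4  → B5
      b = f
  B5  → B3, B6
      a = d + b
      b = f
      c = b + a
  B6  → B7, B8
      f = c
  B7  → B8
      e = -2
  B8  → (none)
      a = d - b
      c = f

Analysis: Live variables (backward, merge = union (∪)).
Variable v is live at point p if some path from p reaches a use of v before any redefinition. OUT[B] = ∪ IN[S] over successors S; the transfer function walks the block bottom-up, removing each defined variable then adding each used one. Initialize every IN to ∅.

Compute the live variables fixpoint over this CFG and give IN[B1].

Per-block solution:
  B0:   IN={}   OUT={b, d}
  B1:   IN={b, d}   OUT={b, d, f}
  B2:   IN={b, d, f}   OUT={d, f}
  B3:   IN={d, f}   OUT={d, f}
  B4:   IN={d, f}   OUT={b, d, f}
  B5:   IN={b, d, f}   OUT={b, c, d, f}
  B6:   IN={b, c, d}   OUT={b, d, f}
  B7:   IN={b, d, f}   OUT={b, d, f}
  B8:   IN={b, d, f}   OUT={}

Merge at B1: OUT[B1] = IN[B2] = {b, d, f}
Applying B1's transfer function to that OUT value gives IN[B1] (row B1 above).

Answer: {b, d}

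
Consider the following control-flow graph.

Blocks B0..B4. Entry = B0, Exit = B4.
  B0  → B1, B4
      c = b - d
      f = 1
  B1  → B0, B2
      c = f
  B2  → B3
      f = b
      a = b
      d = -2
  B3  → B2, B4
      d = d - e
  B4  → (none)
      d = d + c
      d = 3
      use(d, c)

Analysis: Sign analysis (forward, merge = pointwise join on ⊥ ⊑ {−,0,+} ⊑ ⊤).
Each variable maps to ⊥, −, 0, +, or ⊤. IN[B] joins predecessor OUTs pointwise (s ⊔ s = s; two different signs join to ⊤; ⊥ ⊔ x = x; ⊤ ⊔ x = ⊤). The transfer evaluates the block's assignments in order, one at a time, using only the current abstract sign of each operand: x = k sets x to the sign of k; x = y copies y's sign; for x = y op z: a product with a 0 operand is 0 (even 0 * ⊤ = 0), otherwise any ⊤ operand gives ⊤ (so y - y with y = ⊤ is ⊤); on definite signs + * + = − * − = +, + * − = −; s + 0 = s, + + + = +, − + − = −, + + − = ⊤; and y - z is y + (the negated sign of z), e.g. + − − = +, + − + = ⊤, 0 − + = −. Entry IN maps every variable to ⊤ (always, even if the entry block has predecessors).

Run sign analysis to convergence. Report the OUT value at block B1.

Converged values:
  B0: | IN=(all ⊤) | OUT={f:+; rest ⊤}
  B1: | IN={f:+; rest ⊤} | OUT={c:+, f:+; rest ⊤}
  B2: | IN={c:+; rest ⊤} | OUT={c:+, d:-; rest ⊤}
  B3: | IN={c:+, d:-; rest ⊤} | OUT={c:+; rest ⊤}
  B4: | IN=(all ⊤) | OUT={d:+; rest ⊤}

Merge at B1: IN[B1] = OUT[B0] = {a: ⊤, b: ⊤, c: ⊤, d: ⊤, e: ⊤, f: +}
Applying B1's transfer function to that IN value gives OUT[B1] (row B1 above).

Answer: {a: ⊤, b: ⊤, c: +, d: ⊤, e: ⊤, f: +}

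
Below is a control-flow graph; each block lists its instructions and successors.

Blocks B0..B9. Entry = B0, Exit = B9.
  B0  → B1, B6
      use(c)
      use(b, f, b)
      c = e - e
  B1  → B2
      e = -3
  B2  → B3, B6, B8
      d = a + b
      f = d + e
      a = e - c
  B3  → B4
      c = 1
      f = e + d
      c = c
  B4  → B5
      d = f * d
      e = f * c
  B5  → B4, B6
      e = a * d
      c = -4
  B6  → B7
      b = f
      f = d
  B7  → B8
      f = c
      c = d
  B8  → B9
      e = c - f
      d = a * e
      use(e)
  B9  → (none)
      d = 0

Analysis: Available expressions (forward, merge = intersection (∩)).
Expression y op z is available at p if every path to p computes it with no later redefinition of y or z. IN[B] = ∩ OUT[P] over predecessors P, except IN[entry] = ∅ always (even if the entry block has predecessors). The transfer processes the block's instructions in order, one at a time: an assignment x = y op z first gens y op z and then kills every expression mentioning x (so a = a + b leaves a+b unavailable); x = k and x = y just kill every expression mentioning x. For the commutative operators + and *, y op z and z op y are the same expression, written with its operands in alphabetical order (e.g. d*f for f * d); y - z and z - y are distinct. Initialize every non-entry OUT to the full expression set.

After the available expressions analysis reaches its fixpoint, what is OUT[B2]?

Fixpoint table:
  B0:  IN={}  OUT={e-e}
  B1:  IN={e-e}  OUT={}
  B2:  IN={}  OUT={d+e, e-c}
  B3:  IN={d+e, e-c}  OUT={d+e}
  B4:  IN={}  OUT={c*f}
  B5:  IN={c*f}  OUT={a*d}
  B6:  IN={}  OUT={}
  B7:  IN={}  OUT={}
  B8:  IN={}  OUT={a*e, c-f}
  B9:  IN={a*e, c-f}  OUT={a*e, c-f}

Merge at B2: IN[B2] = OUT[B1] = {}
Applying B2's transfer function to that IN value gives OUT[B2] (row B2 above).

Answer: {d+e, e-c}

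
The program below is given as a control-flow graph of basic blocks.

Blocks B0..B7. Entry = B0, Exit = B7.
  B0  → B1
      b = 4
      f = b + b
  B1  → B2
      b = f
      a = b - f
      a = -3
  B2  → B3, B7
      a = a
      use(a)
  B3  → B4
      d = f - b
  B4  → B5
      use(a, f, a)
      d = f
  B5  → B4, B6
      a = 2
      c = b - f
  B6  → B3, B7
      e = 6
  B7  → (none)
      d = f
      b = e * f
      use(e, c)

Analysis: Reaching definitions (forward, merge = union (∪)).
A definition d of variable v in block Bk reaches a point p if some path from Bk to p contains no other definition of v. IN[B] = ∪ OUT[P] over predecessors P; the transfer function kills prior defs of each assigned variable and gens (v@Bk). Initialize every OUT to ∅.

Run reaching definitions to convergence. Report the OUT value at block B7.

Answer: {a@B2, a@B5, b@B7, c@B5, d@B7, e@B6, f@B0}

Trace:
Fixpoint table:
  B0:   IN={}   OUT={b@B0, f@B0}
  B1:   IN={b@B0, f@B0}   OUT={a@B1, b@B1, f@B0}
  B2:   IN={a@B1, b@B1, f@B0}   OUT={a@B2, b@B1, f@B0}
  B3:   IN={a@B2, a@B5, b@B1, c@B5, d@B4, e@B6, f@B0}   OUT={a@B2, a@B5, b@B1, c@B5, d@B3, e@B6, f@B0}
  B4:   IN={a@B2, a@B5, b@B1, c@B5, d@B3, d@B4, e@B6, f@B0}   OUT={a@B2, a@B5, b@B1, c@B5, d@B4, e@B6, f@B0}
  B5:   IN={a@B2, a@B5, b@B1, c@B5, d@B4, e@B6, f@B0}   OUT={a@B5, b@B1, c@B5, d@B4, e@B6, f@B0}
  B6:   IN={a@B5, b@B1, c@B5, d@B4, e@B6, f@B0}   OUT={a@B5, b@B1, c@B5, d@B4, e@B6, f@B0}
  B7:   IN={a@B2, a@B5, b@B1, c@B5, d@B4, e@B6, f@B0}   OUT={a@B2, a@B5, b@B7, c@B5, d@B7, e@B6, f@B0}

Merge at B7: IN[B7] = OUT[B2] ⊔ OUT[B6] = {a@B2, a@B5, b@B1, c@B5, d@B4, e@B6, f@B0}
Applying B7's transfer function to that IN value gives OUT[B7] (row B7 above).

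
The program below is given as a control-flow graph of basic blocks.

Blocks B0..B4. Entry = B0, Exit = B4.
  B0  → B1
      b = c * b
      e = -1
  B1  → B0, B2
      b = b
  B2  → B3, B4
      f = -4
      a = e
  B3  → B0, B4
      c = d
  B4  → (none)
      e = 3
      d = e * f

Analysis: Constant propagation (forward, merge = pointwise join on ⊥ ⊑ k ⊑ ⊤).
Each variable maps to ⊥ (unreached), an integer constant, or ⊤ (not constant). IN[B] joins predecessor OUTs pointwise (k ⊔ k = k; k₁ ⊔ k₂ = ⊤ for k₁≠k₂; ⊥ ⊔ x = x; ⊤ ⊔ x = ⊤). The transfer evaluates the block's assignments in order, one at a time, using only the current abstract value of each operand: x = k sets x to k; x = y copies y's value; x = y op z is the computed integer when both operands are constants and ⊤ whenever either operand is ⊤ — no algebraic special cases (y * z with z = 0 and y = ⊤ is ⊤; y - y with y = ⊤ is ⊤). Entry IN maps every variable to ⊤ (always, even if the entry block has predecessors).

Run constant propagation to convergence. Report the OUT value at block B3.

Fixpoint table:
  B0: | IN=(all ⊤) | OUT={e:-1; rest ⊤}
  B1: | IN={e:-1; rest ⊤} | OUT={e:-1; rest ⊤}
  B2: | IN={e:-1; rest ⊤} | OUT={a:-1, e:-1, f:-4; rest ⊤}
  B3: | IN={a:-1, e:-1, f:-4; rest ⊤} | OUT={a:-1, e:-1, f:-4; rest ⊤}
  B4: | IN={a:-1, e:-1, f:-4; rest ⊤} | OUT={a:-1, d:-12, e:3, f:-4; rest ⊤}

Merge at B3: IN[B3] = OUT[B2] = {a: -1, b: ⊤, c: ⊤, d: ⊤, e: -1, f: -4}
Applying B3's transfer function to that IN value gives OUT[B3] (row B3 above).

Answer: {a: -1, b: ⊤, c: ⊤, d: ⊤, e: -1, f: -4}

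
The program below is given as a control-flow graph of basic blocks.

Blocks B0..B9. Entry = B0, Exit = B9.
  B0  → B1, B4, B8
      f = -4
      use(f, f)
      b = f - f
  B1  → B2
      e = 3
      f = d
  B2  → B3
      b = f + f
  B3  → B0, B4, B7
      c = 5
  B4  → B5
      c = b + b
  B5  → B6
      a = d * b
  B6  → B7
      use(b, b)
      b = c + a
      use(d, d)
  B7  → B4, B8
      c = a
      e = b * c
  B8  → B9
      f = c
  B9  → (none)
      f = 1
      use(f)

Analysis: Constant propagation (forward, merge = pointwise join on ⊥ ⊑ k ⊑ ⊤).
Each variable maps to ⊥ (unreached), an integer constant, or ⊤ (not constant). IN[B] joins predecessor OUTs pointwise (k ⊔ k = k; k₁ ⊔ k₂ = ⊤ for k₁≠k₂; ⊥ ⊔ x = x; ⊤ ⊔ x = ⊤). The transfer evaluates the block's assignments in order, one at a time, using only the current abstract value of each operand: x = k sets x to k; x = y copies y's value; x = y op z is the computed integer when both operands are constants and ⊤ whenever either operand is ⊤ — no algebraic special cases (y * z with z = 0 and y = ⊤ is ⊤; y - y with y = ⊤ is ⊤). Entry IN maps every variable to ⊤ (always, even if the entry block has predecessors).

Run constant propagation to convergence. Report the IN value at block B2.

Fixpoint table:
  B0: | IN=(all ⊤) | OUT={b:0, f:-4; rest ⊤}
  B1: | IN={b:0, f:-4; rest ⊤} | OUT={b:0, e:3; rest ⊤}
  B2: | IN={b:0, e:3; rest ⊤} | OUT={e:3; rest ⊤}
  B3: | IN={e:3; rest ⊤} | OUT={c:5, e:3; rest ⊤}
  B4: | IN=(all ⊤) | OUT=(all ⊤)
  B5: | IN=(all ⊤) | OUT=(all ⊤)
  B6: | IN=(all ⊤) | OUT=(all ⊤)
  B7: | IN=(all ⊤) | OUT=(all ⊤)
  B8: | IN=(all ⊤) | OUT=(all ⊤)
  B9: | IN=(all ⊤) | OUT={f:1; rest ⊤}

Merge at B2: IN[B2] = OUT[B1] = {a: ⊤, b: 0, c: ⊤, d: ⊤, e: 3, f: ⊤}

Answer: {a: ⊤, b: 0, c: ⊤, d: ⊤, e: 3, f: ⊤}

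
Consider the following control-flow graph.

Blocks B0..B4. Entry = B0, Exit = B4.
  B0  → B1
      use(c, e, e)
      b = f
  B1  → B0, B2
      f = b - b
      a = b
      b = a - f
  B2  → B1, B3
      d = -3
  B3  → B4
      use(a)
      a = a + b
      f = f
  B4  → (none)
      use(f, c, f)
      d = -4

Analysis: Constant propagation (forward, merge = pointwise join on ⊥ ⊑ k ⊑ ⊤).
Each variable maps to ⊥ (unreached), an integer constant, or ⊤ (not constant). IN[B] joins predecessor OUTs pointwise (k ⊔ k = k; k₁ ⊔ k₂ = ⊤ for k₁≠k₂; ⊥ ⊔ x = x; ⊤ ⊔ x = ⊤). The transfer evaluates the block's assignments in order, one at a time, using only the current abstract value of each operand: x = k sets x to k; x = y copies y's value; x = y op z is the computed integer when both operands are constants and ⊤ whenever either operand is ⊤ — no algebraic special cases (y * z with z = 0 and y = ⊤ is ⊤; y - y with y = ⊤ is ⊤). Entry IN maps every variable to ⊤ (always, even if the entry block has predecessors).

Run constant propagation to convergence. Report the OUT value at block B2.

Answer: {a: ⊤, b: ⊤, c: ⊤, d: -3, e: ⊤, f: ⊤}

Working:
Per-block solution:
  B0: | IN=(all ⊤) | OUT=(all ⊤)
  B1: | IN=(all ⊤) | OUT=(all ⊤)
  B2: | IN=(all ⊤) | OUT={d:-3; rest ⊤}
  B3: | IN={d:-3; rest ⊤} | OUT={d:-3; rest ⊤}
  B4: | IN={d:-3; rest ⊤} | OUT={d:-4; rest ⊤}

Merge at B2: IN[B2] = OUT[B1] = {a: ⊤, b: ⊤, c: ⊤, d: ⊤, e: ⊤, f: ⊤}
Applying B2's transfer function to that IN value gives OUT[B2] (row B2 above).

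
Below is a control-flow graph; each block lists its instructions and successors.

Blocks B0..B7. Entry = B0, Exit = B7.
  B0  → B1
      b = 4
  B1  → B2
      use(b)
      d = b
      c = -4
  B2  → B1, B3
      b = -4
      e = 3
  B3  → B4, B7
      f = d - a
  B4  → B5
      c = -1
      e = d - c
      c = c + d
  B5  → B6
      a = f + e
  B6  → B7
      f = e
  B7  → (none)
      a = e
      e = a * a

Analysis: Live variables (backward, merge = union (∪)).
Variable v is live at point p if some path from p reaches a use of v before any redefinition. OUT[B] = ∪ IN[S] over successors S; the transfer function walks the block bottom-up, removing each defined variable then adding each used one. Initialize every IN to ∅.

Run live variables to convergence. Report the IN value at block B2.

Answer: {a, d}

Derivation:
Per-block solution:
  B0:   IN={a}   OUT={a, b}
  B1:   IN={a, b}   OUT={a, d}
  B2:   IN={a, d}   OUT={a, b, d, e}
  B3:   IN={a, d, e}   OUT={d, e, f}
  B4:   IN={d, f}   OUT={e, f}
  B5:   IN={e, f}   OUT={e}
  B6:   IN={e}   OUT={e}
  B7:   IN={e}   OUT={}

Merge at B2: OUT[B2] = IN[B1] ⊔ IN[B3] = {a, b, d, e}
Applying B2's transfer function to that OUT value gives IN[B2] (row B2 above).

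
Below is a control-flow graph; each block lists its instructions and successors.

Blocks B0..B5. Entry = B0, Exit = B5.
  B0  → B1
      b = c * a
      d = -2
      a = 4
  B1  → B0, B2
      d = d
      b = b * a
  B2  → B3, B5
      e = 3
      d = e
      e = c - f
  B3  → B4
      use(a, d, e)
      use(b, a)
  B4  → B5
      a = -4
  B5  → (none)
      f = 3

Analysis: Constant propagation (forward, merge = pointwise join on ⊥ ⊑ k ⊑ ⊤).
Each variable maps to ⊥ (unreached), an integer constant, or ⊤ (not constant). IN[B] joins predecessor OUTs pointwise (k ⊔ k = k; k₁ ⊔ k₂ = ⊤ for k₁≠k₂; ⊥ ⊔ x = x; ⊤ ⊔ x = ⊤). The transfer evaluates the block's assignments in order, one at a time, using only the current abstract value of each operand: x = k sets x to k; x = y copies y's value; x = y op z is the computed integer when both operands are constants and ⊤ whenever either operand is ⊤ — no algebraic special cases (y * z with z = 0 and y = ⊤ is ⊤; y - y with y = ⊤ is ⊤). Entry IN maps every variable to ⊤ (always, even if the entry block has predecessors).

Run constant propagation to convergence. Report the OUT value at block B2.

Answer: {a: 4, b: ⊤, c: ⊤, d: 3, e: ⊤, f: ⊤}

Trace:
Fixpoint table:
  B0:  IN=(all ⊤)  OUT={a:4, d:-2; rest ⊤}
  B1:  IN={a:4, d:-2; rest ⊤}  OUT={a:4, d:-2; rest ⊤}
  B2:  IN={a:4, d:-2; rest ⊤}  OUT={a:4, d:3; rest ⊤}
  B3:  IN={a:4, d:3; rest ⊤}  OUT={a:4, d:3; rest ⊤}
  B4:  IN={a:4, d:3; rest ⊤}  OUT={a:-4, d:3; rest ⊤}
  B5:  IN={d:3; rest ⊤}  OUT={d:3, f:3; rest ⊤}

Merge at B2: IN[B2] = OUT[B1] = {a: 4, b: ⊤, c: ⊤, d: -2, e: ⊤, f: ⊤}
Applying B2's transfer function to that IN value gives OUT[B2] (row B2 above).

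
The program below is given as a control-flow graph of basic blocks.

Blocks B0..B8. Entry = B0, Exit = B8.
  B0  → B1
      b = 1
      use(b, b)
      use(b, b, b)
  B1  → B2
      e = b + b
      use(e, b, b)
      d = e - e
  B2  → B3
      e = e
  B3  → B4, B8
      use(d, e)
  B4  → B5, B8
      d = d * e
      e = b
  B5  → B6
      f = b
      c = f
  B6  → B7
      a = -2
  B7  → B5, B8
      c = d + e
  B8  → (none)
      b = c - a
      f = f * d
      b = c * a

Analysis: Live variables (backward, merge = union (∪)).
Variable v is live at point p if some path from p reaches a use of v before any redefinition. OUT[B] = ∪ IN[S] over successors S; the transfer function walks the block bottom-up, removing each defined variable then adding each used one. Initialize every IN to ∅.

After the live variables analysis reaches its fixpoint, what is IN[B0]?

Answer: {a, c, f}

Derivation:
Per-block solution:
  B0: | IN={a, c, f} | OUT={a, b, c, f}
  B1: | IN={a, b, c, f} | OUT={a, b, c, d, e, f}
  B2: | IN={a, b, c, d, e, f} | OUT={a, b, c, d, e, f}
  B3: | IN={a, b, c, d, e, f} | OUT={a, b, c, d, e, f}
  B4: | IN={a, b, c, d, e, f} | OUT={a, b, c, d, e, f}
  B5: | IN={b, d, e} | OUT={b, d, e, f}
  B6: | IN={b, d, e, f} | OUT={a, b, d, e, f}
  B7: | IN={a, b, d, e, f} | OUT={a, b, c, d, e, f}
  B8: | IN={a, c, d, f} | OUT={}

Merge at B0: OUT[B0] = IN[B1] = {a, b, c, f}
Applying B0's transfer function to that OUT value gives IN[B0] (row B0 above).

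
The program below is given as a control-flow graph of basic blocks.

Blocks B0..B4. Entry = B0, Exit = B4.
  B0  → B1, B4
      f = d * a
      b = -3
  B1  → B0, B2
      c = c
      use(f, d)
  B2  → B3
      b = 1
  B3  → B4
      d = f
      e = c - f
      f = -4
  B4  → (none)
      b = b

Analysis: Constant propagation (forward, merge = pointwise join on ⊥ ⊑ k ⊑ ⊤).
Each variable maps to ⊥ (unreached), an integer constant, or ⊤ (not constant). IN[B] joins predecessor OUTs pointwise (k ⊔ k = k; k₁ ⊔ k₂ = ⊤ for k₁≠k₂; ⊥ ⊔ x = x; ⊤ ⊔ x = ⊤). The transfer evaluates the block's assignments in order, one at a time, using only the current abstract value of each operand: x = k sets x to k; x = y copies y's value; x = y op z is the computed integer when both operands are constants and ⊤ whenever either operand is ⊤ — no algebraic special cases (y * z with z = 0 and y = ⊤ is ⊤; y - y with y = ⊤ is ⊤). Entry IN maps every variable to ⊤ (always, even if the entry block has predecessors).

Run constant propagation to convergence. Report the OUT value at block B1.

Answer: {a: ⊤, b: -3, c: ⊤, d: ⊤, e: ⊤, f: ⊤}

Working:
Per-block solution:
  B0:  IN=(all ⊤)  OUT={b:-3; rest ⊤}
  B1:  IN={b:-3; rest ⊤}  OUT={b:-3; rest ⊤}
  B2:  IN={b:-3; rest ⊤}  OUT={b:1; rest ⊤}
  B3:  IN={b:1; rest ⊤}  OUT={b:1, f:-4; rest ⊤}
  B4:  IN=(all ⊤)  OUT=(all ⊤)

Merge at B1: IN[B1] = OUT[B0] = {a: ⊤, b: -3, c: ⊤, d: ⊤, e: ⊤, f: ⊤}
Applying B1's transfer function to that IN value gives OUT[B1] (row B1 above).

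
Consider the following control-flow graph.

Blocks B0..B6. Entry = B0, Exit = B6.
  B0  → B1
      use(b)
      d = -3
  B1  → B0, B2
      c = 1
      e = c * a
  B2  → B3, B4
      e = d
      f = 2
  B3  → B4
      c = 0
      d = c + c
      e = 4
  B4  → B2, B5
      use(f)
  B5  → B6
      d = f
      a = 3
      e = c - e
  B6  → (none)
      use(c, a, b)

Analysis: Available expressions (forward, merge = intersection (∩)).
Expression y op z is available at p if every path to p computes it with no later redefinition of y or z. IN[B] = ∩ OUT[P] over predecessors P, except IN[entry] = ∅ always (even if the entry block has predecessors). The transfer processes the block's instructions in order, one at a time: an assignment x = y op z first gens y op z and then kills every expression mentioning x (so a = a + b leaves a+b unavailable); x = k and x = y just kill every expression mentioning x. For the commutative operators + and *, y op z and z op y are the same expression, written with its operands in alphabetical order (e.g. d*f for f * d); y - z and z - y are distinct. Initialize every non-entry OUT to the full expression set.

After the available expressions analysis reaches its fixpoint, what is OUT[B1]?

Converged values:
  B0:   IN={}   OUT={}
  B1:   IN={}   OUT={a*c}
  B2:   IN={}   OUT={}
  B3:   IN={}   OUT={c+c}
  B4:   IN={}   OUT={}
  B5:   IN={}   OUT={}
  B6:   IN={}   OUT={}

Merge at B1: IN[B1] = OUT[B0] = {}
Applying B1's transfer function to that IN value gives OUT[B1] (row B1 above).

Answer: {a*c}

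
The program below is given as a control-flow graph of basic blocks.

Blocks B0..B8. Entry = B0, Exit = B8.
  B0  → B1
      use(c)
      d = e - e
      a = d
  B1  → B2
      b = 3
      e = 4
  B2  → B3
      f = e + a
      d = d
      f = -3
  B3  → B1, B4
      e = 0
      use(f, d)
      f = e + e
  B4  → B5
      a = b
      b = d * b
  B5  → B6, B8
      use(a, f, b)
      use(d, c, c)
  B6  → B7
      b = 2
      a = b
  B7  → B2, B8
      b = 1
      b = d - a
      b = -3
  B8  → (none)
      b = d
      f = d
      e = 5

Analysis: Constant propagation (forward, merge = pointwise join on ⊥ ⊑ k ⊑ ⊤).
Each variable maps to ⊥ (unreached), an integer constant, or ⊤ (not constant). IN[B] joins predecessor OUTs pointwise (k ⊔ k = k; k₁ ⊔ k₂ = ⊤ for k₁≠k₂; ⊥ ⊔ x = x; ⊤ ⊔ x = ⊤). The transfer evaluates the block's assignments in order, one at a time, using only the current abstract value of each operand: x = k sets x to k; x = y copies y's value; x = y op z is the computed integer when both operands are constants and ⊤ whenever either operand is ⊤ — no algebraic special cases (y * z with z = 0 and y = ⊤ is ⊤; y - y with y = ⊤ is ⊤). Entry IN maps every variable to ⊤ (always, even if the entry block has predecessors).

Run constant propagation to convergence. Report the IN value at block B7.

Converged values:
  B0:  IN=(all ⊤)  OUT=(all ⊤)
  B1:  IN=(all ⊤)  OUT={b:3, e:4; rest ⊤}
  B2:  IN=(all ⊤)  OUT={f:-3; rest ⊤}
  B3:  IN={f:-3; rest ⊤}  OUT={e:0, f:0; rest ⊤}
  B4:  IN={e:0, f:0; rest ⊤}  OUT={e:0, f:0; rest ⊤}
  B5:  IN={e:0, f:0; rest ⊤}  OUT={e:0, f:0; rest ⊤}
  B6:  IN={e:0, f:0; rest ⊤}  OUT={a:2, b:2, e:0, f:0; rest ⊤}
  B7:  IN={a:2, b:2, e:0, f:0; rest ⊤}  OUT={a:2, b:-3, e:0, f:0; rest ⊤}
  B8:  IN={e:0, f:0; rest ⊤}  OUT={e:5; rest ⊤}

Merge at B7: IN[B7] = OUT[B6] = {a: 2, b: 2, c: ⊤, d: ⊤, e: 0, f: 0}

Answer: {a: 2, b: 2, c: ⊤, d: ⊤, e: 0, f: 0}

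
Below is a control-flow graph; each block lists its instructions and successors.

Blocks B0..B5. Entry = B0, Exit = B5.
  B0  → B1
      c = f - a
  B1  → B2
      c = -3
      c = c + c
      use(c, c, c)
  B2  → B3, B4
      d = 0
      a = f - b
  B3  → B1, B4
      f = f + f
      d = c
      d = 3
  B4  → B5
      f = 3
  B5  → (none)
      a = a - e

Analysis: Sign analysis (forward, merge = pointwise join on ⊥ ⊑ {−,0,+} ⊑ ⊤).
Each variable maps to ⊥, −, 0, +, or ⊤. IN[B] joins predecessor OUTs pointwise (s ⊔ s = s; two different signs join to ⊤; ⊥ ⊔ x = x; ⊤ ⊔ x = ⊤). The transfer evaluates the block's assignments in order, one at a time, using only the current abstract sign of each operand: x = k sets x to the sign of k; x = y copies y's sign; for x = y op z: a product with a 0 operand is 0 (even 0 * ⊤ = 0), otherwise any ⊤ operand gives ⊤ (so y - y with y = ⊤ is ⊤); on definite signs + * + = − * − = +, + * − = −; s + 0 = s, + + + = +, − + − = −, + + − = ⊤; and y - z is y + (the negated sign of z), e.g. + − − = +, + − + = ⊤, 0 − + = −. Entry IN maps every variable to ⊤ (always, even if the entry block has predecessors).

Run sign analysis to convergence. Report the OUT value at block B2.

Per-block solution:
  B0: | IN=(all ⊤) | OUT=(all ⊤)
  B1: | IN=(all ⊤) | OUT={c:-; rest ⊤}
  B2: | IN={c:-; rest ⊤} | OUT={c:-, d:0; rest ⊤}
  B3: | IN={c:-, d:0; rest ⊤} | OUT={c:-, d:+; rest ⊤}
  B4: | IN={c:-; rest ⊤} | OUT={c:-, f:+; rest ⊤}
  B5: | IN={c:-, f:+; rest ⊤} | OUT={c:-, f:+; rest ⊤}

Merge at B2: IN[B2] = OUT[B1] = {a: ⊤, b: ⊤, c: -, d: ⊤, e: ⊤, f: ⊤}
Applying B2's transfer function to that IN value gives OUT[B2] (row B2 above).

Answer: {a: ⊤, b: ⊤, c: -, d: 0, e: ⊤, f: ⊤}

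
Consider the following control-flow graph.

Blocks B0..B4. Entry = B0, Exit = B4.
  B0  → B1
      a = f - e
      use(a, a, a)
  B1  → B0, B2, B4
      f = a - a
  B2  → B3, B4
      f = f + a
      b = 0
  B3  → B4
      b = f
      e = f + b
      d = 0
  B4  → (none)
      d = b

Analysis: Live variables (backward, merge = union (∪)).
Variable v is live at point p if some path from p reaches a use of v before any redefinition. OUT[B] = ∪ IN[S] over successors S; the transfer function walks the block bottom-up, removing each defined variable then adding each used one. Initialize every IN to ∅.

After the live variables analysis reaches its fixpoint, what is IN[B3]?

Answer: {f}

Working:
Converged values:
  B0: | IN={b, e, f} | OUT={a, b, e}
  B1: | IN={a, b, e} | OUT={a, b, e, f}
  B2: | IN={a, f} | OUT={b, f}
  B3: | IN={f} | OUT={b}
  B4: | IN={b} | OUT={}

Merge at B3: OUT[B3] = IN[B4] = {b}
Applying B3's transfer function to that OUT value gives IN[B3] (row B3 above).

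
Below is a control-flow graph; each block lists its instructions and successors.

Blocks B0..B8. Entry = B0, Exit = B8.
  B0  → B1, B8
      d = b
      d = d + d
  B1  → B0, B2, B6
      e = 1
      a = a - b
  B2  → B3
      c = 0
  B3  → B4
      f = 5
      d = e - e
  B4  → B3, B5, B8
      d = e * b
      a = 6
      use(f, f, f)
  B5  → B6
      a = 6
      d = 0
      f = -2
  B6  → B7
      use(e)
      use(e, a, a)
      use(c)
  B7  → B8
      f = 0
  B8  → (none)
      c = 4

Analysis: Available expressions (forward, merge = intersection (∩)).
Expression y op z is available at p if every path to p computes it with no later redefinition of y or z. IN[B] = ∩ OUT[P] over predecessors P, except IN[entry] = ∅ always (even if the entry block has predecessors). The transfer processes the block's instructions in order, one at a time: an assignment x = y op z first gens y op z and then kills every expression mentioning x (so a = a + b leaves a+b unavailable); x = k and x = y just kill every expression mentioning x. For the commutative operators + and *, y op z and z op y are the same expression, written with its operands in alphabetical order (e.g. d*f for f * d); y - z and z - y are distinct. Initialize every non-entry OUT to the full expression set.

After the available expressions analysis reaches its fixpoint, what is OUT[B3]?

Per-block solution:
  B0:  IN={}  OUT={}
  B1:  IN={}  OUT={}
  B2:  IN={}  OUT={}
  B3:  IN={}  OUT={e-e}
  B4:  IN={e-e}  OUT={b*e, e-e}
  B5:  IN={b*e, e-e}  OUT={b*e, e-e}
  B6:  IN={}  OUT={}
  B7:  IN={}  OUT={}
  B8:  IN={}  OUT={}

Merge at B3: IN[B3] = OUT[B2] ∩ OUT[B4] = {}
Applying B3's transfer function to that IN value gives OUT[B3] (row B3 above).

Answer: {e-e}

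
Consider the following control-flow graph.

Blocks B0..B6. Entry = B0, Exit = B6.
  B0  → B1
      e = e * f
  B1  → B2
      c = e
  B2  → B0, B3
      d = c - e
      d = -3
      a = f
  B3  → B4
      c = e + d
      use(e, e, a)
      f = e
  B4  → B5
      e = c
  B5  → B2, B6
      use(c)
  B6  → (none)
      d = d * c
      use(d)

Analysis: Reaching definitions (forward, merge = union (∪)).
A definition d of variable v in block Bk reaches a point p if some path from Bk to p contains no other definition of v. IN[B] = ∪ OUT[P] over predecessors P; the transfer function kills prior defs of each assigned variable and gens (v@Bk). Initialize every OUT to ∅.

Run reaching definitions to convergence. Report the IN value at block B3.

Answer: {a@B2, c@B1, c@B3, d@B2, e@B0, e@B4, f@B3}

Trace:
Per-block solution:
  B0: | IN={a@B2, c@B1, c@B3, d@B2, e@B0, e@B4, f@B3} | OUT={a@B2, c@B1, c@B3, d@B2, e@B0, f@B3}
  B1: | IN={a@B2, c@B1, c@B3, d@B2, e@B0, f@B3} | OUT={a@B2, c@B1, d@B2, e@B0, f@B3}
  B2: | IN={a@B2, c@B1, c@B3, d@B2, e@B0, e@B4, f@B3} | OUT={a@B2, c@B1, c@B3, d@B2, e@B0, e@B4, f@B3}
  B3: | IN={a@B2, c@B1, c@B3, d@B2, e@B0, e@B4, f@B3} | OUT={a@B2, c@B3, d@B2, e@B0, e@B4, f@B3}
  B4: | IN={a@B2, c@B3, d@B2, e@B0, e@B4, f@B3} | OUT={a@B2, c@B3, d@B2, e@B4, f@B3}
  B5: | IN={a@B2, c@B3, d@B2, e@B4, f@B3} | OUT={a@B2, c@B3, d@B2, e@B4, f@B3}
  B6: | IN={a@B2, c@B3, d@B2, e@B4, f@B3} | OUT={a@B2, c@B3, d@B6, e@B4, f@B3}

Merge at B3: IN[B3] = OUT[B2] = {a@B2, c@B1, c@B3, d@B2, e@B0, e@B4, f@B3}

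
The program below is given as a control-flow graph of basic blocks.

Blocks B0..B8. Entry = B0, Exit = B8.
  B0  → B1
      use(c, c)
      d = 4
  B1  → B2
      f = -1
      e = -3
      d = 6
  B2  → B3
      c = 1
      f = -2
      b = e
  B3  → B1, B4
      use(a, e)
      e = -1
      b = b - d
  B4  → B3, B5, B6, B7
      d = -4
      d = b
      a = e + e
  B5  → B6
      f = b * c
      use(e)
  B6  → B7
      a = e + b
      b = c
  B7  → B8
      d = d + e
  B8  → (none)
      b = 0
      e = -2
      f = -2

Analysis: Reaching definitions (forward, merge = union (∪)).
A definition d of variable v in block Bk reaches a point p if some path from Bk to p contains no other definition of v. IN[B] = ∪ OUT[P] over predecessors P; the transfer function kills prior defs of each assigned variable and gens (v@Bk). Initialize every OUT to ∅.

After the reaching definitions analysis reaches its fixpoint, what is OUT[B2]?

Answer: {a@B4, b@B2, c@B2, d@B1, e@B1, f@B2}

Trace:
Fixpoint table:
  B0: | IN={} | OUT={d@B0}
  B1: | IN={a@B4, b@B3, c@B2, d@B0, d@B1, d@B4, e@B3, f@B2} | OUT={a@B4, b@B3, c@B2, d@B1, e@B1, f@B1}
  B2: | IN={a@B4, b@B3, c@B2, d@B1, e@B1, f@B1} | OUT={a@B4, b@B2, c@B2, d@B1, e@B1, f@B2}
  B3: | IN={a@B4, b@B2, b@B3, c@B2, d@B1, d@B4, e@B1, e@B3, f@B2} | OUT={a@B4, b@B3, c@B2, d@B1, d@B4, e@B3, f@B2}
  B4: | IN={a@B4, b@B3, c@B2, d@B1, d@B4, e@B3, f@B2} | OUT={a@B4, b@B3, c@B2, d@B4, e@B3, f@B2}
  B5: | IN={a@B4, b@B3, c@B2, d@B4, e@B3, f@B2} | OUT={a@B4, b@B3, c@B2, d@B4, e@B3, f@B5}
  B6: | IN={a@B4, b@B3, c@B2, d@B4, e@B3, f@B2, f@B5} | OUT={a@B6, b@B6, c@B2, d@B4, e@B3, f@B2, f@B5}
  B7: | IN={a@B4, a@B6, b@B3, b@B6, c@B2, d@B4, e@B3, f@B2, f@B5} | OUT={a@B4, a@B6, b@B3, b@B6, c@B2, d@B7, e@B3, f@B2, f@B5}
  B8: | IN={a@B4, a@B6, b@B3, b@B6, c@B2, d@B7, e@B3, f@B2, f@B5} | OUT={a@B4, a@B6, b@B8, c@B2, d@B7, e@B8, f@B8}

Merge at B2: IN[B2] = OUT[B1] = {a@B4, b@B3, c@B2, d@B1, e@B1, f@B1}
Applying B2's transfer function to that IN value gives OUT[B2] (row B2 above).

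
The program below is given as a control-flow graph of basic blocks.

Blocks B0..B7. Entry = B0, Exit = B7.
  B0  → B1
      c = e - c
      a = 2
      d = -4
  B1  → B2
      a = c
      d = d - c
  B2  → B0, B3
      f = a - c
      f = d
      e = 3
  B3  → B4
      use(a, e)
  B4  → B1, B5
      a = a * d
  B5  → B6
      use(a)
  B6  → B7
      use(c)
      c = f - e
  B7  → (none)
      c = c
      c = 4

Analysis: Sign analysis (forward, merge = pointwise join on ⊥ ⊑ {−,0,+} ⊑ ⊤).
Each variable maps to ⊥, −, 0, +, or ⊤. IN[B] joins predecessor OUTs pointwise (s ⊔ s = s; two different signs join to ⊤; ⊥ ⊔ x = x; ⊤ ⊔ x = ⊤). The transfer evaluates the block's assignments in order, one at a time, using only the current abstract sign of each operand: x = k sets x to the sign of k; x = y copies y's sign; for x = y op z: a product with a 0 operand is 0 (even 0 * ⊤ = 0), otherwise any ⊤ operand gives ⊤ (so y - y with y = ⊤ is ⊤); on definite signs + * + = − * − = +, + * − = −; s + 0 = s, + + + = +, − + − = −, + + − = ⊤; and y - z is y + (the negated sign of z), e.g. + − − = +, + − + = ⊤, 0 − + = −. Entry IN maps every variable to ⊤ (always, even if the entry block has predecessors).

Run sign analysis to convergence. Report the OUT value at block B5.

Answer: {a: ⊤, b: ⊤, c: ⊤, d: ⊤, e: +, f: ⊤}

Working:
Converged values:
  B0:   IN=(all ⊤)   OUT={a:+, d:-; rest ⊤}
  B1:   IN=(all ⊤)   OUT=(all ⊤)
  B2:   IN=(all ⊤)   OUT={e:+; rest ⊤}
  B3:   IN={e:+; rest ⊤}   OUT={e:+; rest ⊤}
  B4:   IN={e:+; rest ⊤}   OUT={e:+; rest ⊤}
  B5:   IN={e:+; rest ⊤}   OUT={e:+; rest ⊤}
  B6:   IN={e:+; rest ⊤}   OUT={e:+; rest ⊤}
  B7:   IN={e:+; rest ⊤}   OUT={c:+, e:+; rest ⊤}

Merge at B5: IN[B5] = OUT[B4] = {a: ⊤, b: ⊤, c: ⊤, d: ⊤, e: +, f: ⊤}
Applying B5's transfer function to that IN value gives OUT[B5] (row B5 above).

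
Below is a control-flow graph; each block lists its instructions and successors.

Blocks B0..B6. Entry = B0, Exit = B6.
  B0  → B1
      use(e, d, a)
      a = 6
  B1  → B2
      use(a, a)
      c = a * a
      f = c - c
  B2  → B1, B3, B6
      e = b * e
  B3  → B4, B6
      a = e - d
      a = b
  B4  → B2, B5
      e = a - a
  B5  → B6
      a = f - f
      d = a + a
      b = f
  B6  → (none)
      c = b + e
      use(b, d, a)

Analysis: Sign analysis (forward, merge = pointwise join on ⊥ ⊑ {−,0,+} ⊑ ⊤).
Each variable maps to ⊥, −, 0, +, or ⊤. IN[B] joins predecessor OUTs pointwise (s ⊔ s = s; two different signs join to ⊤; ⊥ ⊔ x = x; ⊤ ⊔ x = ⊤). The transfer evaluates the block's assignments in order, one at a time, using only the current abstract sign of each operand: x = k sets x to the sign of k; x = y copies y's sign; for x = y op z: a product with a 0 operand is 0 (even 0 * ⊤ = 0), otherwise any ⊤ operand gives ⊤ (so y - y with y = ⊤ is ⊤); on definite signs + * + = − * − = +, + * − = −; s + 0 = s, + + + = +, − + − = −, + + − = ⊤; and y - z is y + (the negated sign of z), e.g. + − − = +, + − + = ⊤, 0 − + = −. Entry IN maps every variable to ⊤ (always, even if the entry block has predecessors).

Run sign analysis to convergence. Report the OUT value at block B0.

Per-block solution:
  B0:   IN=(all ⊤)   OUT={a:+; rest ⊤}
  B1:   IN=(all ⊤)   OUT=(all ⊤)
  B2:   IN=(all ⊤)   OUT=(all ⊤)
  B3:   IN=(all ⊤)   OUT=(all ⊤)
  B4:   IN=(all ⊤)   OUT=(all ⊤)
  B5:   IN=(all ⊤)   OUT=(all ⊤)
  B6:   IN=(all ⊤)   OUT=(all ⊤)

B0 is the boundary node: IN[B0] = {a: ⊤, b: ⊤, c: ⊤, d: ⊤, e: ⊤, f: ⊤}
Applying B0's transfer function to that IN value gives OUT[B0] (row B0 above).

Answer: {a: +, b: ⊤, c: ⊤, d: ⊤, e: ⊤, f: ⊤}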